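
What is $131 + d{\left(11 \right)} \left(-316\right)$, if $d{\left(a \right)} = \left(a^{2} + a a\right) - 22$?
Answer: $-69389$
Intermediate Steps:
$d{\left(a \right)} = -22 + 2 a^{2}$ ($d{\left(a \right)} = \left(a^{2} + a^{2}\right) - 22 = 2 a^{2} - 22 = -22 + 2 a^{2}$)
$131 + d{\left(11 \right)} \left(-316\right) = 131 + \left(-22 + 2 \cdot 11^{2}\right) \left(-316\right) = 131 + \left(-22 + 2 \cdot 121\right) \left(-316\right) = 131 + \left(-22 + 242\right) \left(-316\right) = 131 + 220 \left(-316\right) = 131 - 69520 = -69389$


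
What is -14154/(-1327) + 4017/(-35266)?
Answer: 493824405/46797982 ≈ 10.552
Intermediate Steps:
-14154/(-1327) + 4017/(-35266) = -14154*(-1/1327) + 4017*(-1/35266) = 14154/1327 - 4017/35266 = 493824405/46797982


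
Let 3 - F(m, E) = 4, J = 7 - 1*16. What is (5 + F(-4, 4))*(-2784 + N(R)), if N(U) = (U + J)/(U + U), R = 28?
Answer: -155885/14 ≈ -11135.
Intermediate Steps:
J = -9 (J = 7 - 16 = -9)
F(m, E) = -1 (F(m, E) = 3 - 1*4 = 3 - 4 = -1)
N(U) = (-9 + U)/(2*U) (N(U) = (U - 9)/(U + U) = (-9 + U)/((2*U)) = (-9 + U)*(1/(2*U)) = (-9 + U)/(2*U))
(5 + F(-4, 4))*(-2784 + N(R)) = (5 - 1)*(-2784 + (½)*(-9 + 28)/28) = 4*(-2784 + (½)*(1/28)*19) = 4*(-2784 + 19/56) = 4*(-155885/56) = -155885/14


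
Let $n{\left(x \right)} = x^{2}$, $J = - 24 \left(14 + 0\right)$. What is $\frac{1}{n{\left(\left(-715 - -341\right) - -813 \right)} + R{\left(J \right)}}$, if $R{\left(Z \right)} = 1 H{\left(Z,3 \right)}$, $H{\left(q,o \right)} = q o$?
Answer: $\frac{1}{191713} \approx 5.2161 \cdot 10^{-6}$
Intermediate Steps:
$H{\left(q,o \right)} = o q$
$J = -336$ ($J = \left(-24\right) 14 = -336$)
$R{\left(Z \right)} = 3 Z$ ($R{\left(Z \right)} = 1 \cdot 3 Z = 3 Z$)
$\frac{1}{n{\left(\left(-715 - -341\right) - -813 \right)} + R{\left(J \right)}} = \frac{1}{\left(\left(-715 - -341\right) - -813\right)^{2} + 3 \left(-336\right)} = \frac{1}{\left(\left(-715 + 341\right) + 813\right)^{2} - 1008} = \frac{1}{\left(-374 + 813\right)^{2} - 1008} = \frac{1}{439^{2} - 1008} = \frac{1}{192721 - 1008} = \frac{1}{191713}$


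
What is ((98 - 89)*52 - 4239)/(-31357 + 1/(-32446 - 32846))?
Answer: 246216132/2047361245 ≈ 0.12026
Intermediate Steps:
((98 - 89)*52 - 4239)/(-31357 + 1/(-32446 - 32846)) = (9*52 - 4239)/(-31357 + 1/(-65292)) = (468 - 4239)/(-31357 - 1/65292) = -3771/(-2047361245/65292) = -3771*(-65292/2047361245) = 246216132/2047361245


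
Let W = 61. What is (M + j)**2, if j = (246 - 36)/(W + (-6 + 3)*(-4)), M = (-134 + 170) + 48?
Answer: 40220964/5329 ≈ 7547.6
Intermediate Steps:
M = 84 (M = 36 + 48 = 84)
j = 210/73 (j = (246 - 36)/(61 + (-6 + 3)*(-4)) = 210/(61 - 3*(-4)) = 210/(61 + 12) = 210/73 ≈ 2.8767)
(M + j)**2 = (84 + 210/73)**2 = (6342/73)**2 = 40220964/5329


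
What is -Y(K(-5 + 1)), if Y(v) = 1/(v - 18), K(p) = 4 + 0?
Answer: 1/14 ≈ 0.071429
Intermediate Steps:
K(p) = 4
Y(v) = 1/(-18 + v)
-Y(K(-5 + 1)) = -1/(-18 + 4) = -1/(-14) = -1*(-1/14) = 1/14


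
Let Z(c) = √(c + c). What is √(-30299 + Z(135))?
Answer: √(-30299 + 3*√30) ≈ 174.02*I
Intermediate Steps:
Z(c) = √2*√c (Z(c) = √(2*c) = √2*√c)
√(-30299 + Z(135)) = √(-30299 + √2*√135) = √(-30299 + √2*(3*√15)) = √(-30299 + 3*√30)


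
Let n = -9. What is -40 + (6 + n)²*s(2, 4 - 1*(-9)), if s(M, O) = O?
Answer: 77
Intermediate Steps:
-40 + (6 + n)²*s(2, 4 - 1*(-9)) = -40 + (6 - 9)²*(4 - 1*(-9)) = -40 + (-3)²*(4 + 9) = -40 + 9*13 = -40 + 117 = 77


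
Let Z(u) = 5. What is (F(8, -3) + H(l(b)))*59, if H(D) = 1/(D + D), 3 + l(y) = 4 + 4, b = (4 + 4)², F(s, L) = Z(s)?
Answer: 3009/10 ≈ 300.90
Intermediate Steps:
F(s, L) = 5
b = 64 (b = 8² = 64)
l(y) = 5 (l(y) = -3 + (4 + 4) = -3 + 8 = 5)
H(D) = 1/(2*D)
(F(8, -3) + H(l(b)))*59 = (5 + (½)/5)*59 = (5 + (½)*(⅕))*59 = (5 + ⅒)*59 = (51/10)*59 = 3009/10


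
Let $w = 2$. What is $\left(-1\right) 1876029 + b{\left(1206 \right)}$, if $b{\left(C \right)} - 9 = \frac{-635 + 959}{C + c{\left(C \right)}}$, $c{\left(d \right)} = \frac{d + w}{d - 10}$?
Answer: $- \frac{169262004261}{90224} \approx -1.876 \cdot 10^{6}$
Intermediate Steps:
$c{\left(d \right)} = \frac{2 + d}{-10 + d}$ ($c{\left(d \right)} = \frac{d + 2}{d - 10} = \frac{2 + d}{-10 + d}$)
$b{\left(C \right)} = 9 + \frac{324}{C + \frac{2 + C}{-10 + C}}$ ($b{\left(C \right)} = 9 + \frac{-635 + 959}{C + \frac{2 + C}{-10 + C}} = 9 + \frac{324}{C + \frac{2 + C}{-10 + C}}$)
$\left(-1\right) 1876029 + b{\left(1206 \right)} = \left(-1\right) 1876029 + \frac{9 \left(-358 + 1206^{2} + 27 \cdot 1206\right)}{2 + 1206^{2} - 10854} = -1876029 + \frac{9 \left(-358 + 1454436 + 32562\right)}{2 + 1454436 - 10854} = -1876029 + 9 \cdot \frac{1}{1443584} \cdot 1486640 = -1876029 + \frac{836235}{90224} = - \frac{169262004261}{90224}$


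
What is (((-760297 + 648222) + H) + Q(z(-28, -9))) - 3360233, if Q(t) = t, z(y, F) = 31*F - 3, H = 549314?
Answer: -2923276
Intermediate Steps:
z(y, F) = -3 + 31*F
(((-760297 + 648222) + H) + Q(z(-28, -9))) - 3360233 = (((-760297 + 648222) + 549314) + (-3 + 31*(-9))) - 3360233 = ((-112075 + 549314) + (-3 - 279)) - 3360233 = (437239 - 282) - 3360233 = 436957 - 3360233 = -2923276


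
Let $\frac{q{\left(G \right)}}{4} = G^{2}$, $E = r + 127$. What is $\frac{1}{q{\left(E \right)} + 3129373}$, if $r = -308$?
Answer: $\frac{1}{3260417} \approx 3.0671 \cdot 10^{-7}$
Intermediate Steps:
$E = -181$ ($E = -308 + 127 = -181$)
$q{\left(G \right)} = 4 G^{2}$
$\frac{1}{q{\left(E \right)} + 3129373} = \frac{1}{4 \left(-181\right)^{2} + 3129373} = \frac{1}{4 \cdot 32761 + 3129373} = \frac{1}{131044 + 3129373} = \frac{1}{3260417}$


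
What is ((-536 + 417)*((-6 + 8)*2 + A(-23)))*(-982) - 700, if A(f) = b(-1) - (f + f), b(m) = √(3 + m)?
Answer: 5842200 + 116858*√2 ≈ 6.0075e+6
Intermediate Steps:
A(f) = √2 - 2*f (A(f) = √(3 - 1) - (f + f) = √2 - 2*f)
((-536 + 417)*((-6 + 8)*2 + A(-23)))*(-982) - 700 = ((-536 + 417)*((-6 + 8)*2 + (√2 - 2*(-23))))*(-982) - 700 = -119*(2*2 + (√2 + 46))*(-982) - 700 = -119*(4 + (46 + √2))*(-982) - 700 = -119*(50 + √2)*(-982) - 700 = (-5950 - 119*√2)*(-982) - 700 = (5842900 + 116858*√2) - 700 = 5842200 + 116858*√2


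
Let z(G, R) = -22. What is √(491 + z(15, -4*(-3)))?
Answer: √469 ≈ 21.656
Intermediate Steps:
√(491 + z(15, -4*(-3))) = √(491 - 22) = √469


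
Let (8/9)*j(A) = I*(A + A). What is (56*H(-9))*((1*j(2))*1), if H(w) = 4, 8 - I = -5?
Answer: 13104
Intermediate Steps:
I = 13 (I = 8 - 1*(-5) = 8 + 5 = 13)
j(A) = 117*A/4 (j(A) = 9*(13*(A + A))/8 = 9*(13*(2*A))/8 = 9*(26*A)/8 = 117*A/4)
(56*H(-9))*((1*j(2))*1) = (56*4)*((1*((117/4)*2))*1) = 224*((1*(117/2))*1) = 224*((117/2)*1) = 224*(117/2) = 13104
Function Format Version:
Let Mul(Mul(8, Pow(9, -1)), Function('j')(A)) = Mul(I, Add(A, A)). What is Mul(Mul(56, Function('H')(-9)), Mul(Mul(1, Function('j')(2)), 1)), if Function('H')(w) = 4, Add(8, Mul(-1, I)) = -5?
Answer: 13104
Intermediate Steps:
I = 13 (I = Add(8, Mul(-1, -5)) = Add(8, 5) = 13)
Function('j')(A) = Mul(Rational(117, 4), A) (Function('j')(A) = Mul(Rational(9, 8), Mul(13, Add(A, A))) = Mul(Rational(9, 8), Mul(13, Mul(2, A))) = Mul(Rational(9, 8), Mul(26, A)) = Mul(Rational(117, 4), A))
Mul(Mul(56, Function('H')(-9)), Mul(Mul(1, Function('j')(2)), 1)) = Mul(Mul(56, 4), Mul(Mul(1, Mul(Rational(117, 4), 2)), 1)) = Mul(224, Mul(Mul(1, Rational(117, 2)), 1)) = Mul(224, Mul(Rational(117, 2), 1)) = Mul(224, Rational(117, 2)) = 13104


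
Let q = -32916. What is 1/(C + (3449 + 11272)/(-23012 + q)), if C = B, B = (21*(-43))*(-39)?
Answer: 55928/1969601655 ≈ 2.8396e-5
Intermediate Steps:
B = 35217 (B = -903*(-39) = 35217)
C = 35217
1/(C + (3449 + 11272)/(-23012 + q)) = 1/(35217 + (3449 + 11272)/(-23012 - 32916)) = 1/(35217 + 14721/(-55928)) = 1/(35217 + 14721*(-1/55928)) = 1/(35217 - 14721/55928) = 1/(1969601655/55928) = 55928/1969601655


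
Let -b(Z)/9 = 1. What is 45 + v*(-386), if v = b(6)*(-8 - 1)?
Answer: -31221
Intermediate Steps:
b(Z) = -9 (b(Z) = -9*1 = -9)
v = 81 (v = -9*(-8 - 1) = -9*(-9) = 81)
45 + v*(-386) = 45 + 81*(-386) = 45 - 31266 = -31221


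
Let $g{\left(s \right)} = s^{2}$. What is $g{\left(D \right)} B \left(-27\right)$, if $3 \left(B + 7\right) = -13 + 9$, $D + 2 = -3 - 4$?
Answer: $18225$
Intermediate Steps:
$D = -9$ ($D = -2 - 7 = -9$)
$B = - \frac{25}{3}$ ($B = -7 + \frac{-13 + 9}{3} = -7 + \frac{1}{3} \left(-4\right) = -7 - \frac{4}{3} = - \frac{25}{3} \approx -8.3333$)
$g{\left(D \right)} B \left(-27\right) = \left(-9\right)^{2} \left(- \frac{25}{3}\right) \left(-27\right) = 81 \left(- \frac{25}{3}\right) \left(-27\right) = \left(-675\right) \left(-27\right) = 18225$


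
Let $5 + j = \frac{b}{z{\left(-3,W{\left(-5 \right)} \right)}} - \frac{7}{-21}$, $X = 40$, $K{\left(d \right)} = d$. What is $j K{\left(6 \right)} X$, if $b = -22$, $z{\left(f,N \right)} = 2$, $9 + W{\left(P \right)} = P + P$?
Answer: $-3760$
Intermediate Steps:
$W{\left(P \right)} = -9 + 2 P$ ($W{\left(P \right)} = -9 + \left(P + P\right) = -9 + 2 P$)
$j = - \frac{47}{3}$ ($j = -5 - \left(11 - \frac{1}{3}\right) = -5 - \frac{32}{3} = - \frac{47}{3} \approx -15.667$)
$j K{\left(6 \right)} X = \left(- \frac{47}{3}\right) 6 \cdot 40 = \left(-94\right) 40 = -3760$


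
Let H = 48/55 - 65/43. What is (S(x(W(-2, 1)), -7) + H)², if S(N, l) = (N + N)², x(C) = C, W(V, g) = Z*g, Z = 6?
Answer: 114954224401/5593225 ≈ 20552.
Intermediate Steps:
W(V, g) = 6*g
H = -1511/2365 (H = 48*(1/55) - 65*1/43 = 48/55 - 65/43 = -1511/2365 ≈ -0.63890)
S(N, l) = 4*N² (S(N, l) = (2*N)² = 4*N²)
(S(x(W(-2, 1)), -7) + H)² = (4*(6*1)² - 1511/2365)² = (4*6² - 1511/2365)² = (4*36 - 1511/2365)² = (144 - 1511/2365)² = (339049/2365)² = 114954224401/5593225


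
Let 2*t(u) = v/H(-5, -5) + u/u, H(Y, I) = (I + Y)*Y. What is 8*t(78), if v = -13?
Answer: 74/25 ≈ 2.9600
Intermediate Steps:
H(Y, I) = Y*(I + Y)
t(u) = 37/100 (t(u) = (-13*(-1/(5*(-5 - 5))) + u/u)/2 = (-13/((-5*(-10))) + 1)/2 = (-13/50 + 1)/2 = (½)*(37/50) = 37/100)
8*t(78) = 8*(37/100) = 74/25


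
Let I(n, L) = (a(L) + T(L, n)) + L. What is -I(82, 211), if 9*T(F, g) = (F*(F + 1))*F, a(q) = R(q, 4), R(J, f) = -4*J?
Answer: -9432755/9 ≈ -1.0481e+6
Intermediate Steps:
a(q) = -4*q
T(F, g) = F**2*(1 + F)/9 (T(F, g) = ((F*(F + 1))*F)/9 = ((F*(1 + F))*F)/9 = (F**2*(1 + F))/9 = F**2*(1 + F)/9)
I(n, L) = -3*L + L**2*(1 + L)/9 (I(n, L) = (-4*L + L**2*(1 + L)/9) + L = -3*L + L**2*(1 + L)/9)
-I(82, 211) = -211*(-27 + 211*(1 + 211))/9 = -211*(-27 + 211*212)/9 = -211*(-27 + 44732)/9 = -211*44705/9 = -1*9432755/9 = -9432755/9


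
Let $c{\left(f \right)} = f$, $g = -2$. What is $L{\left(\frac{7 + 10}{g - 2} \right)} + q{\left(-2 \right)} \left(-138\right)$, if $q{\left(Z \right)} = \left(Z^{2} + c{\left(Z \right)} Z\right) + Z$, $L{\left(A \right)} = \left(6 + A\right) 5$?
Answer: $- \frac{3277}{4} \approx -819.25$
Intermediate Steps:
$L{\left(A \right)} = 30 + 5 A$
$q{\left(Z \right)} = Z + 2 Z^{2}$ ($q{\left(Z \right)} = \left(Z^{2} + Z Z\right) + Z = \left(Z^{2} + Z^{2}\right) + Z = 2 Z^{2} + Z = Z + 2 Z^{2}$)
$L{\left(\frac{7 + 10}{g - 2} \right)} + q{\left(-2 \right)} \left(-138\right) = \left(30 + 5 \frac{7 + 10}{-2 - 2}\right) + - 2 \left(1 + 2 \left(-2\right)\right) \left(-138\right) = \left(30 + 5 \frac{17}{-4}\right) + - 2 \left(1 - 4\right) \left(-138\right) = \left(30 + 5 \cdot 17 \left(- \frac{1}{4}\right)\right) + \left(-2\right) \left(-3\right) \left(-138\right) = \left(30 + 5 \left(- \frac{17}{4}\right)\right) + 6 \left(-138\right) = \left(30 - \frac{85}{4}\right) - 828 = \frac{35}{4} - 828 = - \frac{3277}{4}$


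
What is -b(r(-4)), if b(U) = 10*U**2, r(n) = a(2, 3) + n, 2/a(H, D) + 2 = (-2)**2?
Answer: -90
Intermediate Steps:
a(H, D) = 1 (a(H, D) = 2/(-2 + (-2)**2) = 2/(-2 + 4) = 2/2 = 2*(1/2) = 1)
r(n) = 1 + n
-b(r(-4)) = -10*(1 - 4)**2 = -10*(-3)**2 = -10*9 = -1*90 = -90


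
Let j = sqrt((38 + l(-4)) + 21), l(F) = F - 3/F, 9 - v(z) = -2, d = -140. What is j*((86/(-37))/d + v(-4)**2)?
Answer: 313433*sqrt(223)/5180 ≈ 903.58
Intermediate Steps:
v(z) = 11 (v(z) = 9 - 1*(-2) = 9 + 2 = 11)
j = sqrt(223)/2 (j = sqrt((38 + (-4 - 3/(-4))) + 21) = sqrt((38 + (-4 - 3*(-1/4))) + 21) = sqrt((38 + (-4 + 3/4)) + 21) = sqrt((38 - 13/4) + 21) = sqrt(139/4 + 21) = sqrt(223/4) = sqrt(223)/2 ≈ 7.4666)
j*((86/(-37))/d + v(-4)**2) = (sqrt(223)/2)*((86/(-37))/(-140) + 11**2) = (sqrt(223)/2)*((86*(-1/37))*(-1/140) + 121) = (sqrt(223)/2)*(-86/37*(-1/140) + 121) = (sqrt(223)/2)*(43/2590 + 121) = (sqrt(223)/2)*(313433/2590) = 313433*sqrt(223)/5180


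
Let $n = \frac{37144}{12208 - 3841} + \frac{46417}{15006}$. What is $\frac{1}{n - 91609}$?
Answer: $- \frac{13950578}{1277893416235} \approx -1.0917 \cdot 10^{-5}$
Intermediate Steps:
$n = \frac{105083767}{13950578}$ ($n = \frac{37144}{12208 - 3841} + 46417 \cdot \frac{1}{15006} = \frac{37144}{8367} + \frac{46417}{15006} = \frac{105083767}{13950578} \approx 7.5326$)
$\frac{1}{n - 91609} = \frac{1}{\frac{105083767}{13950578} - 91609} = \frac{1}{- \frac{1277893416235}{13950578}} = - \frac{13950578}{1277893416235}$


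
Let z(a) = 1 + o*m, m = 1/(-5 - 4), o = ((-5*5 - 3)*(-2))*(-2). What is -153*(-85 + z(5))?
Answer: 10948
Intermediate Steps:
o = -112 (o = ((-25 - 3)*(-2))*(-2) = -28*(-2)*(-2) = 56*(-2) = -112)
m = -⅑ (m = 1/(-9) = -⅑ ≈ -0.11111)
z(a) = 121/9 (z(a) = 1 - 112*(-⅑) = 1 + 112/9 = 121/9)
-153*(-85 + z(5)) = -153*(-85 + 121/9) = -153*(-644/9) = 10948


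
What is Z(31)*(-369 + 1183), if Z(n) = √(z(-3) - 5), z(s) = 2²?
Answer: 814*I ≈ 814.0*I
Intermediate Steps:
z(s) = 4
Z(n) = I (Z(n) = √(4 - 5) = √(-1) = I)
Z(31)*(-369 + 1183) = I*(-369 + 1183) = I*814 = 814*I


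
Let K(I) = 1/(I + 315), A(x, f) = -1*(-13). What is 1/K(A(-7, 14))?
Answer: 328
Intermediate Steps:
A(x, f) = 13
K(I) = 1/(315 + I)
1/K(A(-7, 14)) = 1/(1/(315 + 13)) = 1/(1/328) = 328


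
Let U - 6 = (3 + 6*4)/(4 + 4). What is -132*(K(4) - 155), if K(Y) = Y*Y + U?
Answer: 34221/2 ≈ 17111.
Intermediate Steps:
U = 75/8 (U = 6 + (3 + 6*4)/(4 + 4) = 6 + (3 + 24)/8 = 6 + 27*(1/8) = 6 + 27/8 = 75/8 ≈ 9.3750)
K(Y) = 75/8 + Y**2 (K(Y) = Y*Y + 75/8 = Y**2 + 75/8 = 75/8 + Y**2)
-132*(K(4) - 155) = -132*((75/8 + 4**2) - 155) = -132*((75/8 + 16) - 155) = -132*(203/8 - 155) = -132*(-1037/8) = 34221/2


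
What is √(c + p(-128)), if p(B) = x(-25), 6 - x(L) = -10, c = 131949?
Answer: √131965 ≈ 363.27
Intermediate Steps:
x(L) = 16 (x(L) = 6 - 1*(-10) = 6 + 10 = 16)
p(B) = 16
√(c + p(-128)) = √(131949 + 16) = √131965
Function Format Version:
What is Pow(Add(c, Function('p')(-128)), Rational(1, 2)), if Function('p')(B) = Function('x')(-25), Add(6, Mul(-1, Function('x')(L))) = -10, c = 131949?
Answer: Pow(131965, Rational(1, 2)) ≈ 363.27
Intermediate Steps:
Function('x')(L) = 16 (Function('x')(L) = Add(6, Mul(-1, -10)) = Add(6, 10) = 16)
Function('p')(B) = 16
Pow(Add(c, Function('p')(-128)), Rational(1, 2)) = Pow(Add(131949, 16), Rational(1, 2)) = Pow(131965, Rational(1, 2))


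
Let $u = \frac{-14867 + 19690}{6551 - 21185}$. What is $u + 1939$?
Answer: $\frac{28370503}{14634} \approx 1938.7$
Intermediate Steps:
$u = - \frac{4823}{14634}$ ($u = \frac{4823}{-14634} = 4823 \left(- \frac{1}{14634}\right) = - \frac{4823}{14634} \approx -0.32958$)
$u + 1939 = - \frac{4823}{14634} + 1939 = \frac{28370503}{14634}$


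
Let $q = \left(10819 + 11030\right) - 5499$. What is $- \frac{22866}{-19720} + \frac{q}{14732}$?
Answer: $\frac{2841741}{1252220} \approx 2.2694$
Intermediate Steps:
$q = 16350$ ($q = 21849 - 5499 = 16350$)
$- \frac{22866}{-19720} + \frac{q}{14732} = - \frac{22866}{-19720} + \frac{16350}{14732} = \left(-22866\right) \left(- \frac{1}{19720}\right) + 16350 \cdot \frac{1}{14732} = \frac{11433}{9860} + \frac{8175}{7366} = \frac{2841741}{1252220}$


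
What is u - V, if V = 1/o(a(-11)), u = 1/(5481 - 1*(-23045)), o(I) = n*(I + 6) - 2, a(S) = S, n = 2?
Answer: 14269/171156 ≈ 0.083368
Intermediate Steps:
o(I) = 10 + 2*I (o(I) = 2*(I + 6) - 2 = 2*(6 + I) - 2 = (12 + 2*I) - 2 = 10 + 2*I)
u = 1/28526 (u = 1/(5481 + 23045) = 1/28526 ≈ 3.5056e-5)
V = -1/12 (V = 1/(10 + 2*(-11)) = 1/(10 - 22) = 1/(-12) = -1/12 ≈ -0.083333)
u - V = 1/28526 - 1*(-1/12) = 1/28526 + 1/12 = 14269/171156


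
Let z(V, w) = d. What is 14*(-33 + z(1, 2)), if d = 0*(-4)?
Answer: -462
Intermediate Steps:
d = 0
z(V, w) = 0
14*(-33 + z(1, 2)) = 14*(-33 + 0) = 14*(-33) = -462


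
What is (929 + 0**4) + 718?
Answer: 1647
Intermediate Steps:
(929 + 0**4) + 718 = (929 + 0) + 718 = 929 + 718 = 1647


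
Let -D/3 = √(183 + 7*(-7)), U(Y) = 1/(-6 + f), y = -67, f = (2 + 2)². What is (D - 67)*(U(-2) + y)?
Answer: 44823/10 + 2007*√134/10 ≈ 6805.6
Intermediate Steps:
f = 16 (f = 4² = 16)
U(Y) = ⅒ (U(Y) = 1/(-6 + 16) = 1/10 = ⅒)
D = -3*√134 (D = -3*√(183 + 7*(-7)) = -3*√(183 - 49) = -3*√134 ≈ -34.728)
(D - 67)*(U(-2) + y) = (-3*√134 - 67)*(⅒ - 67) = (-67 - 3*√134)*(-669/10) = 44823/10 + 2007*√134/10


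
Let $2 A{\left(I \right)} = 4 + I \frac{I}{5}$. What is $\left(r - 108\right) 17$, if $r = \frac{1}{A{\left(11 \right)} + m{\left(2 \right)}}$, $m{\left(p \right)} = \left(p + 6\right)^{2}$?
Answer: $- \frac{1433746}{781} \approx -1835.8$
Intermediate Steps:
$m{\left(p \right)} = \left(6 + p\right)^{2}$
$A{\left(I \right)} = 2 + \frac{I^{2}}{10}$ ($A{\left(I \right)} = \frac{4 + I \frac{I}{5}}{2} = \frac{4 + \frac{I^{2}}{5}}{2} = 2 + \frac{I^{2}}{10}$)
$r = \frac{10}{781}$ ($r = \frac{1}{\left(2 + \frac{11^{2}}{10}\right) + \left(6 + 2\right)^{2}} = \frac{1}{\left(2 + \frac{1}{10} \cdot 121\right) + 8^{2}} = \frac{1}{\left(2 + \frac{121}{10}\right) + 64} = \frac{1}{\frac{141}{10} + 64} = \frac{1}{\frac{781}{10}} = \frac{10}{781} \approx 0.012804$)
$\left(r - 108\right) 17 = \left(\frac{10}{781} - 108\right) 17 = \left(- \frac{84338}{781}\right) 17 = - \frac{1433746}{781}$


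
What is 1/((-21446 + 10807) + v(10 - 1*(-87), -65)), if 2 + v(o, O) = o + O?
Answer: -1/10609 ≈ -9.4260e-5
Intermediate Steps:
v(o, O) = -2 + O + o (v(o, O) = -2 + (o + O) = -2 + (O + o) = -2 + O + o)
1/((-21446 + 10807) + v(10 - 1*(-87), -65)) = 1/((-21446 + 10807) + (-2 - 65 + (10 - 1*(-87)))) = 1/(-10639 + (-2 - 65 + (10 + 87))) = 1/(-10639 + (-2 - 65 + 97)) = 1/(-10639 + 30) = 1/(-10609) = -1/10609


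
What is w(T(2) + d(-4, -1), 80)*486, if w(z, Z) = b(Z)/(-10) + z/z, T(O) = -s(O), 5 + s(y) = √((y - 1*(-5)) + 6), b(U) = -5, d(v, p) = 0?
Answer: 729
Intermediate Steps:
s(y) = -5 + √(11 + y) (s(y) = -5 + √((y - 1*(-5)) + 6) = -5 + √((y + 5) + 6) = -5 + √((5 + y) + 6) = -5 + √(11 + y))
T(O) = 5 - √(11 + O) (T(O) = -(-5 + √(11 + O)) = 5 - √(11 + O))
w(z, Z) = 3/2 (w(z, Z) = -5/(-10) + z/z = -5*(-⅒) + 1 = ½ + 1 = 3/2)
w(T(2) + d(-4, -1), 80)*486 = (3/2)*486 = 729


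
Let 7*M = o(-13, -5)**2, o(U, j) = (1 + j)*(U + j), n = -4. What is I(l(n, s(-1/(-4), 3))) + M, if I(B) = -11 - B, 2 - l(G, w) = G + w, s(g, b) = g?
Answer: 20267/28 ≈ 723.82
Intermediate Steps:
l(G, w) = 2 - G - w (l(G, w) = 2 - (G + w) = 2 + (-G - w) = 2 - G - w)
M = 5184/7 (M = (-13 - 5 + (-5)**2 - 13*(-5))**2/7 = (-13 - 5 + 25 + 65)**2/7 = (1/7)*72**2 = (1/7)*5184 = 5184/7 ≈ 740.57)
I(l(n, s(-1/(-4), 3))) + M = (-11 - (2 - 1*(-4) - (-1)/(-4))) + 5184/7 = (-11 - (2 + 4 - (-1)*(-1)/4)) + 5184/7 = (-11 - (2 + 4 - 1*1/4)) + 5184/7 = (-11 - (2 + 4 - 1/4)) + 5184/7 = (-11 - 1*23/4) + 5184/7 = (-11 - 23/4) + 5184/7 = -67/4 + 5184/7 = 20267/28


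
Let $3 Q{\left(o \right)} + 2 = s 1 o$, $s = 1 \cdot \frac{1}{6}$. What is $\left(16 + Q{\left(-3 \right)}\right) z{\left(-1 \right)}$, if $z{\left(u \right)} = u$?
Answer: $- \frac{91}{6} \approx -15.167$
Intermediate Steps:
$s = \frac{1}{6}$ ($s = 1 \cdot \frac{1}{6} = \frac{1}{6} \approx 0.16667$)
$Q{\left(o \right)} = - \frac{2}{3} + \frac{o}{18}$ ($Q{\left(o \right)} = - \frac{2}{3} + \frac{\frac{1}{6} \cdot 1 o}{3} = - \frac{2}{3} + \frac{\frac{1}{6} o}{3} = - \frac{2}{3} + \frac{o}{18}$)
$\left(16 + Q{\left(-3 \right)}\right) z{\left(-1 \right)} = \left(16 + \left(- \frac{2}{3} + \frac{1}{18} \left(-3\right)\right)\right) \left(-1\right) = \left(16 - \frac{5}{6}\right) \left(-1\right) = \frac{91}{6} \left(-1\right) = - \frac{91}{6}$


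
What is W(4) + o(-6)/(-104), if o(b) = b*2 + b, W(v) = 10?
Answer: 529/52 ≈ 10.173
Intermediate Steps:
o(b) = 3*b (o(b) = 2*b + b = 3*b)
W(4) + o(-6)/(-104) = 10 + (3*(-6))/(-104) = 10 - 18*(-1/104) = 10 + 9/52 = 529/52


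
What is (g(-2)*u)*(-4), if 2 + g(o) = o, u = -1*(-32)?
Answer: 512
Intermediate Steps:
u = 32
g(o) = -2 + o
(g(-2)*u)*(-4) = ((-2 - 2)*32)*(-4) = -4*32*(-4) = -128*(-4) = 512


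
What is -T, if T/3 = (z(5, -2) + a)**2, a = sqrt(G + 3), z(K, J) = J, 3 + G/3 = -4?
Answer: 42 + 36*I*sqrt(2) ≈ 42.0 + 50.912*I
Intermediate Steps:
G = -21 (G = -9 + 3*(-4) = -9 - 12 = -21)
a = 3*I*sqrt(2) (a = sqrt(-21 + 3) = sqrt(-18) = 3*I*sqrt(2) ≈ 4.2426*I)
T = 3*(-2 + 3*I*sqrt(2))**2 ≈ -42.0 - 50.912*I
-T = -(-42 - 36*I*sqrt(2)) = 42 + 36*I*sqrt(2)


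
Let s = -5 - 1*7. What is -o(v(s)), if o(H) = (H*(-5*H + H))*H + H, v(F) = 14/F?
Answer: -140/27 ≈ -5.1852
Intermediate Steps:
s = -12 (s = -5 - 7 = -12)
o(H) = H - 4*H³ (o(H) = (H*(-4*H))*H + H = (-4*H²)*H + H = -4*H³ + H = H - 4*H³)
-o(v(s)) = -(14/(-12) - 4*(14/(-12))³) = -(14*(-1/12) - 4*(14*(-1/12))³) = -(-7/6 - 4*(-7/6)³) = -(-7/6 - 4*(-343/216)) = -(-7/6 + 343/54) = -1*140/27 = -140/27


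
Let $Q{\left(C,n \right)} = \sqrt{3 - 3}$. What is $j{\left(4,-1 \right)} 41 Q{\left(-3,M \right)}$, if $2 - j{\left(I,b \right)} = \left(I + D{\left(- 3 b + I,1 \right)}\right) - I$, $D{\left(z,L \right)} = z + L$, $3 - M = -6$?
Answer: $0$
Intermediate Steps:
$M = 9$ ($M = 3 - -6 = 3 + 6 = 9$)
$Q{\left(C,n \right)} = 0$ ($Q{\left(C,n \right)} = \sqrt{0} = 0$)
$D{\left(z,L \right)} = L + z$
$j{\left(I,b \right)} = 1 - I + 3 b$ ($j{\left(I,b \right)} = 2 - \left(\left(I + \left(1 + \left(- 3 b + I\right)\right)\right) - I\right) = 2 - \left(\left(I + \left(1 + \left(I - 3 b\right)\right)\right) - I\right) = 2 - \left(\left(I + \left(1 + I - 3 b\right)\right) - I\right) = 2 - \left(\left(1 - 3 b + 2 I\right) - I\right) = 2 - \left(1 + I - 3 b\right) = 1 - I + 3 b$)
$j{\left(4,-1 \right)} 41 Q{\left(-3,M \right)} = \left(1 - 4 + 3 \left(-1\right)\right) 41 \cdot 0 = \left(1 - 4 - 3\right) 41 \cdot 0 = \left(-6\right) 41 \cdot 0 = \left(-246\right) 0 = 0$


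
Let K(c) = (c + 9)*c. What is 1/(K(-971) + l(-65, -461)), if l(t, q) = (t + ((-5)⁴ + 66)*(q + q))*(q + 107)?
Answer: 1/226491220 ≈ 4.4152e-9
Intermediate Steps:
K(c) = c*(9 + c) (K(c) = (9 + c)*c = c*(9 + c))
l(t, q) = (107 + q)*(t + 1382*q) (l(t, q) = (t + (625 + 66)*(2*q))*(107 + q) = (t + 691*(2*q))*(107 + q) = (t + 1382*q)*(107 + q) = (107 + q)*(t + 1382*q))
1/(K(-971) + l(-65, -461)) = 1/(-971*(9 - 971) + (107*(-65) + 1382*(-461)² + 147874*(-461) - 461*(-65))) = 1/(-971*(-962) + (-6955 + 1382*212521 - 68169914 + 29965)) = 1/(934102 + (-6955 + 293704022 - 68169914 + 29965)) = 1/(934102 + 225557118) = 1/226491220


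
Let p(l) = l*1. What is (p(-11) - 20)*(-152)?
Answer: 4712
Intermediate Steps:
p(l) = l
(p(-11) - 20)*(-152) = (-11 - 20)*(-152) = -31*(-152) = 4712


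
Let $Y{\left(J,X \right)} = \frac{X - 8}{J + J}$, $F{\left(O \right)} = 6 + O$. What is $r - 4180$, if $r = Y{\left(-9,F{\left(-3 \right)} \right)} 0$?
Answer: $-4180$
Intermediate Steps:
$Y{\left(J,X \right)} = \frac{-8 + X}{2 J}$
$r = 0$ ($r = \frac{-8 + \left(6 - 3\right)}{2 \left(-9\right)} 0 = \frac{1}{2} \left(- \frac{1}{9}\right) \left(-8 + 3\right) 0 = \frac{1}{2} \left(- \frac{1}{9}\right) \left(-5\right) 0 = \frac{5}{18} \cdot 0 = 0$)
$r - 4180 = 0 - 4180 = -4180$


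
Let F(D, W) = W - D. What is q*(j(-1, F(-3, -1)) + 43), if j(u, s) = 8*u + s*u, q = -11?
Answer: -363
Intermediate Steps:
q*(j(-1, F(-3, -1)) + 43) = -11*(-(8 + (-1 - 1*(-3))) + 43) = -11*(-(8 + (-1 + 3)) + 43) = -11*(-(8 + 2) + 43) = -11*(-1*10 + 43) = -11*(-10 + 43) = -11*33 = -363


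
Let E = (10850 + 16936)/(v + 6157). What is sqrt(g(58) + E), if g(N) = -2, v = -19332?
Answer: 2*I*sqrt(7132418)/2635 ≈ 2.0271*I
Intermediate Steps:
E = -27786/13175 (E = (10850 + 16936)/(-19332 + 6157) = 27786/(-13175) = 27786*(-1/13175) = -27786/13175 ≈ -2.1090)
sqrt(g(58) + E) = sqrt(-2 - 27786/13175) = sqrt(-54136/13175) = 2*I*sqrt(7132418)/2635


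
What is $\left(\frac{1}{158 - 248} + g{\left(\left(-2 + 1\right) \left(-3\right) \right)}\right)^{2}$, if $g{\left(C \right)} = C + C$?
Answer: $\frac{290521}{8100} \approx 35.867$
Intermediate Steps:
$g{\left(C \right)} = 2 C$
$\left(\frac{1}{158 - 248} + g{\left(\left(-2 + 1\right) \left(-3\right) \right)}\right)^{2} = \left(\frac{1}{158 - 248} + 2 \left(-2 + 1\right) \left(-3\right)\right)^{2} = \left(\frac{1}{-90} + 2 \left(\left(-1\right) \left(-3\right)\right)\right)^{2} = \left(- \frac{1}{90} + 2 \cdot 3\right)^{2} = \left(- \frac{1}{90} + 6\right)^{2} = \left(\frac{539}{90}\right)^{2} = \frac{290521}{8100}$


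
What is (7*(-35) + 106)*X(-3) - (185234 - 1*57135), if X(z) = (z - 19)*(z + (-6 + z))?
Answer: -164795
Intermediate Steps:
X(z) = (-19 + z)*(-6 + 2*z)
(7*(-35) + 106)*X(-3) - (185234 - 1*57135) = (7*(-35) + 106)*(114 - 44*(-3) + 2*(-3)**2) - (185234 - 1*57135) = (-245 + 106)*(114 + 132 + 2*9) - (185234 - 57135) = -139*(114 + 132 + 18) - 1*128099 = -139*264 - 128099 = -36696 - 128099 = -164795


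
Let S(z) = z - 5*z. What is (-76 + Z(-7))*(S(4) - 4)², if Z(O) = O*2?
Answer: -36000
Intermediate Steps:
Z(O) = 2*O
S(z) = -4*z
(-76 + Z(-7))*(S(4) - 4)² = (-76 + 2*(-7))*(-4*4 - 4)² = (-76 - 14)*(-16 - 4)² = -90*(-20)² = -90*400 = -36000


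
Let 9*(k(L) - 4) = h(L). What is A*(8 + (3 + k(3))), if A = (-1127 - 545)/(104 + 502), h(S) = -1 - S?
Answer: -109516/2727 ≈ -40.160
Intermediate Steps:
k(L) = 35/9 - L/9 (k(L) = 4 + (-1 - L)/9 = 4 + (-⅑ - L/9) = 35/9 - L/9)
A = -836/303 (A = -1672/606 = -1672*1/606 = -836/303 ≈ -2.7591)
A*(8 + (3 + k(3))) = -836*(8 + (3 + (35/9 - ⅑*3)))/303 = -836*(8 + (3 + (35/9 - ⅓)))/303 = -836*(8 + (3 + 32/9))/303 = -836*(8 + 59/9)/303 = -836/303*131/9 = -109516/2727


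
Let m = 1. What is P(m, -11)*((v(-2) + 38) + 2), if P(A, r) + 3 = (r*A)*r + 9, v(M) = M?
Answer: 4826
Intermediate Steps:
P(A, r) = 6 + A*r**2 (P(A, r) = -3 + ((r*A)*r + 9) = -3 + ((A*r)*r + 9) = -3 + (A*r**2 + 9) = -3 + (9 + A*r**2) = 6 + A*r**2)
P(m, -11)*((v(-2) + 38) + 2) = (6 + 1*(-11)**2)*((-2 + 38) + 2) = (6 + 1*121)*(36 + 2) = (6 + 121)*38 = 127*38 = 4826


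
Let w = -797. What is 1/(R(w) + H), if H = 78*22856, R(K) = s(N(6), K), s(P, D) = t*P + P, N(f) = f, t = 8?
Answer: 1/1782822 ≈ 5.6091e-7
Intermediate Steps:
s(P, D) = 9*P (s(P, D) = 8*P + P = 9*P)
R(K) = 54 (R(K) = 9*6 = 54)
H = 1782768
1/(R(w) + H) = 1/(54 + 1782768) = 1/1782822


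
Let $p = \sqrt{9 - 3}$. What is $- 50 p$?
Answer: $- 50 \sqrt{6} \approx -122.47$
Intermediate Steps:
$p = \sqrt{6} \approx 2.4495$
$- 50 p = - 50 \sqrt{6}$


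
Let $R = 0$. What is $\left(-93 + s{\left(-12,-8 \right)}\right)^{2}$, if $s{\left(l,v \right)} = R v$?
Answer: $8649$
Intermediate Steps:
$s{\left(l,v \right)} = 0$ ($s{\left(l,v \right)} = 0 v = 0$)
$\left(-93 + s{\left(-12,-8 \right)}\right)^{2} = \left(-93 + 0\right)^{2} = \left(-93\right)^{2} = 8649$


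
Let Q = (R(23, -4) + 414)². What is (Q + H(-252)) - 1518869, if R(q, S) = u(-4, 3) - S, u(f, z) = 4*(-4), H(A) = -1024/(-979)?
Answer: -1328761411/979 ≈ -1.3573e+6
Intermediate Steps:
H(A) = 1024/979 (H(A) = -1024*(-1/979) = 1024/979)
u(f, z) = -16
R(q, S) = -16 - S
Q = 161604 (Q = ((-16 - 1*(-4)) + 414)² = ((-16 + 4) + 414)² = (-12 + 414)² = 402² = 161604)
(Q + H(-252)) - 1518869 = (161604 + 1024/979) - 1518869 = 158211340/979 - 1518869 = -1328761411/979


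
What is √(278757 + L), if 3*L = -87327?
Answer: 4*√15603 ≈ 499.65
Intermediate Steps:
L = -29109 (L = (⅓)*(-87327) = -29109)
√(278757 + L) = √(278757 - 29109) = √249648 = 4*√15603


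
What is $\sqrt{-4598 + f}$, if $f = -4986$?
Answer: $4 i \sqrt{599} \approx 97.898 i$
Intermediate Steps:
$\sqrt{-4598 + f} = \sqrt{-4598 - 4986} = \sqrt{-9584} = 4 i \sqrt{599}$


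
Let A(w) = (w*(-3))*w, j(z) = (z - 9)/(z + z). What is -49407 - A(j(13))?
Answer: -8349771/169 ≈ -49407.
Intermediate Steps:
j(z) = (-9 + z)/(2*z) (j(z) = (-9 + z)/((2*z)) = (-9 + z)*(1/(2*z)) = (-9 + z)/(2*z))
A(w) = -3*w² (A(w) = (-3*w)*w = -3*w²)
-49407 - A(j(13)) = -49407 - (-3)*((½)*(-9 + 13)/13)² = -49407 - (-3)*((½)*(1/13)*4)² = -49407 - (-3)*(2/13)² = -49407 - (-3)*4/169 = -49407 - 1*(-12/169) = -49407 + 12/169 = -8349771/169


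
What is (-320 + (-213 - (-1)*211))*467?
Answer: -150374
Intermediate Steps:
(-320 + (-213 - (-1)*211))*467 = (-320 + (-213 - 1*(-211)))*467 = (-320 + (-213 + 211))*467 = (-320 - 2)*467 = -322*467 = -150374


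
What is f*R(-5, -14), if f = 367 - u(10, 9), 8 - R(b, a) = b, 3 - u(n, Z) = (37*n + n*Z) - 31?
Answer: 10309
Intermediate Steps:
u(n, Z) = 34 - 37*n - Z*n (u(n, Z) = 3 - ((37*n + n*Z) - 31) = 3 - ((37*n + Z*n) - 31) = 3 - (-31 + 37*n + Z*n) = 3 + (31 - 37*n - Z*n) = 34 - 37*n - Z*n)
R(b, a) = 8 - b
f = 793 (f = 367 - (34 - 37*10 - 1*9*10) = 367 - (34 - 370 - 90) = 367 - 1*(-426) = 367 + 426 = 793)
f*R(-5, -14) = 793*(8 - 1*(-5)) = 793*(8 + 5) = 793*13 = 10309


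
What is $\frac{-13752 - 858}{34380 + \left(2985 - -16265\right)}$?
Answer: $- \frac{1461}{5363} \approx -0.27242$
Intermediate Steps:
$\frac{-13752 - 858}{34380 + \left(2985 - -16265\right)} = - \frac{14610}{34380 + \left(2985 + 16265\right)} = - \frac{14610}{34380 + 19250} = - \frac{14610}{53630} = \left(-14610\right) \frac{1}{53630} = - \frac{1461}{5363}$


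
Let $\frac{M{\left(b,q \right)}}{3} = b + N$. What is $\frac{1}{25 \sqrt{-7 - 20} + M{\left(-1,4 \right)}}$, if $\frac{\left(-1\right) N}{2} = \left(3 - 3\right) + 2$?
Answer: $- \frac{1}{1140} - \frac{i \sqrt{3}}{228} \approx -0.00087719 - 0.0075967 i$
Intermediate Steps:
$N = -4$ ($N = - 2 \left(\left(3 - 3\right) + 2\right) = - 2 \left(0 + 2\right) = \left(-2\right) 2 = -4$)
$M{\left(b,q \right)} = -12 + 3 b$ ($M{\left(b,q \right)} = 3 \left(b - 4\right) = 3 \left(-4 + b\right) = -12 + 3 b$)
$\frac{1}{25 \sqrt{-7 - 20} + M{\left(-1,4 \right)}} = \frac{1}{25 \sqrt{-7 - 20} + \left(-12 + 3 \left(-1\right)\right)} = \frac{1}{25 \sqrt{-27} - 15} = \frac{1}{25 \cdot 3 i \sqrt{3} - 15} = \frac{1}{75 i \sqrt{3} - 15} = \frac{1}{-15 + 75 i \sqrt{3}}$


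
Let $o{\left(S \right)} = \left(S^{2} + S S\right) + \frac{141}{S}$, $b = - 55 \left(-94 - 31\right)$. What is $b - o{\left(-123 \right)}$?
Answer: $- \frac{958656}{41} \approx -23382.0$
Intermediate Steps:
$b = 6875$ ($b = \left(-55\right) \left(-125\right) = 6875$)
$o{\left(S \right)} = 2 S^{2} + \frac{141}{S}$ ($o{\left(S \right)} = \left(S^{2} + S^{2}\right) + \frac{141}{S} = 2 S^{2} + \frac{141}{S}$)
$b - o{\left(-123 \right)} = 6875 - \frac{141 + 2 \left(-123\right)^{3}}{-123} = 6875 - - \frac{141 + 2 \left(-1860867\right)}{123} = 6875 - - \frac{141 - 3721734}{123} = 6875 - \left(- \frac{1}{123}\right) \left(-3721593\right) = 6875 - \frac{1240531}{41} = - \frac{958656}{41}$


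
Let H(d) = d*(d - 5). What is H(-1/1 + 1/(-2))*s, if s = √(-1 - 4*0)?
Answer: 39*I/4 ≈ 9.75*I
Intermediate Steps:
H(d) = d*(-5 + d)
s = I (s = √(-1 + 0) = √(-1) = I ≈ 1.0*I)
H(-1/1 + 1/(-2))*s = ((-1/1 + 1/(-2))*(-5 + (-1/1 + 1/(-2))))*I = ((-1*1 + 1*(-½))*(-5 + (-1*1 + 1*(-½))))*I = ((-1 - ½)*(-5 + (-1 - ½)))*I = (-3*(-5 - 3/2)/2)*I = (-3/2*(-13/2))*I = 39*I/4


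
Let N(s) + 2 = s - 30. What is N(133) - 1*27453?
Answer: -27352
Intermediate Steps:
N(s) = -32 + s (N(s) = -2 + (s - 30) = -2 + (-30 + s) = -32 + s)
N(133) - 1*27453 = (-32 + 133) - 1*27453 = 101 - 27453 = -27352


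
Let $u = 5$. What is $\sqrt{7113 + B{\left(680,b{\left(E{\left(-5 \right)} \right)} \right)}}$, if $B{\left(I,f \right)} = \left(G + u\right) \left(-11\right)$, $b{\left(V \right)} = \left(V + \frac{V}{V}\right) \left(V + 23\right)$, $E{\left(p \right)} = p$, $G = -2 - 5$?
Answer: $\sqrt{7135} \approx 84.469$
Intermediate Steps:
$G = -7$ ($G = -2 - 5 = -7$)
$b{\left(V \right)} = \left(1 + V\right) \left(23 + V\right)$ ($b{\left(V \right)} = \left(V + 1\right) \left(23 + V\right) = \left(1 + V\right) \left(23 + V\right)$)
$B{\left(I,f \right)} = 22$ ($B{\left(I,f \right)} = \left(-7 + 5\right) \left(-11\right) = \left(-2\right) \left(-11\right) = 22$)
$\sqrt{7113 + B{\left(680,b{\left(E{\left(-5 \right)} \right)} \right)}} = \sqrt{7113 + 22} = \sqrt{7135}$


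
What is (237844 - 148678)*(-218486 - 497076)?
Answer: -63803801292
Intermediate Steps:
(237844 - 148678)*(-218486 - 497076) = 89166*(-715562) = -63803801292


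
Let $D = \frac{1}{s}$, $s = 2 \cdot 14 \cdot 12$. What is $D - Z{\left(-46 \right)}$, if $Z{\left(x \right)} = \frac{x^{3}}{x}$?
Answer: $- \frac{710975}{336} \approx -2116.0$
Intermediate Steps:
$s = 336$ ($s = 28 \cdot 12 = 336$)
$Z{\left(x \right)} = x^{2}$
$D = \frac{1}{336} \approx 0.0029762$
$D - Z{\left(-46 \right)} = \frac{1}{336} - \left(-46\right)^{2} = \frac{1}{336} - 2116 = - \frac{710975}{336}$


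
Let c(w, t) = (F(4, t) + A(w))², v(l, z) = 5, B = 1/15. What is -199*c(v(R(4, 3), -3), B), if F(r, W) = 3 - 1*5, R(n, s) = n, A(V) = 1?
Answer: -199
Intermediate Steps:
B = 1/15 ≈ 0.066667
F(r, W) = -2 (F(r, W) = 3 - 5 = -2)
c(w, t) = 1 (c(w, t) = (-2 + 1)² = (-1)² = 1)
-199*c(v(R(4, 3), -3), B) = -199*1 = -199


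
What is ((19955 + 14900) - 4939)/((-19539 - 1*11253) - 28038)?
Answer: -4986/9805 ≈ -0.50852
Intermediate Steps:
((19955 + 14900) - 4939)/((-19539 - 1*11253) - 28038) = (34855 - 4939)/((-19539 - 11253) - 28038) = 29916/(-30792 - 28038) = 29916/(-58830) = 29916*(-1/58830) = -4986/9805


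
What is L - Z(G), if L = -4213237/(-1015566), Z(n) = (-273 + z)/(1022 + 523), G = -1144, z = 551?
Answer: 2075707939/523016490 ≈ 3.9687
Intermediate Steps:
Z(n) = 278/1545 (Z(n) = (-273 + 551)/(1022 + 523) = 278/1545)
L = 4213237/1015566 (L = -4213237*(-1/1015566) = 4213237/1015566 ≈ 4.1487)
L - Z(G) = 4213237/1015566 - 1*278/1545 = 4213237/1015566 - 278/1545 = 2075707939/523016490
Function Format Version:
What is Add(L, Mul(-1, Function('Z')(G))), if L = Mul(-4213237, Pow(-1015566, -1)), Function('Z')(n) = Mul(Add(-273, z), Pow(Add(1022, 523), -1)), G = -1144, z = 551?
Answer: Rational(2075707939, 523016490) ≈ 3.9687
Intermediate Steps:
Function('Z')(n) = Rational(278, 1545) (Function('Z')(n) = Mul(Add(-273, 551), Pow(Add(1022, 523), -1)) = Mul(278, Pow(1545, -1)) = Mul(278, Rational(1, 1545)) = Rational(278, 1545))
L = Rational(4213237, 1015566) (L = Mul(-4213237, Rational(-1, 1015566)) = Rational(4213237, 1015566) ≈ 4.1487)
Add(L, Mul(-1, Function('Z')(G))) = Add(Rational(4213237, 1015566), Mul(-1, Rational(278, 1545))) = Add(Rational(4213237, 1015566), Rational(-278, 1545)) = Rational(2075707939, 523016490)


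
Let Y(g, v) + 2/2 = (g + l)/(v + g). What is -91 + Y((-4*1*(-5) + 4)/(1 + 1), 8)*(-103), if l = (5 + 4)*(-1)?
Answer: -69/20 ≈ -3.4500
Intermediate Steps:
l = -9 (l = 9*(-1) = -9)
Y(g, v) = -1 + (-9 + g)/(g + v) (Y(g, v) = -1 + (g - 9)/(v + g) = -1 + (-9 + g)/(g + v))
-91 + Y((-4*1*(-5) + 4)/(1 + 1), 8)*(-103) = -91 + ((-9 - 1*8)/((-4*1*(-5) + 4)/(1 + 1) + 8))*(-103) = -91 + ((-9 - 8)/((-4*(-5) + 4)/2 + 8))*(-103) = -91 + (-17/((20 + 4)*(½) + 8))*(-103) = -91 + (-17/(24*(½) + 8))*(-103) = -91 + (-17/(12 + 8))*(-103) = -91 + (-17/20)*(-103) = -91 + ((1/20)*(-17))*(-103) = -91 - 17/20*(-103) = -91 + 1751/20 = -69/20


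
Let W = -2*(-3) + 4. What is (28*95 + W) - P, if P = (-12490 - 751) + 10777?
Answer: 5134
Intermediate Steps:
W = 10 (W = 6 + 4 = 10)
P = -2464 (P = -13241 + 10777 = -2464)
(28*95 + W) - P = (28*95 + 10) - 1*(-2464) = (2660 + 10) + 2464 = 2670 + 2464 = 5134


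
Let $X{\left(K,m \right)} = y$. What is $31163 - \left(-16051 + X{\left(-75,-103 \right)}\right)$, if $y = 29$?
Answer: $47185$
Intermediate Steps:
$X{\left(K,m \right)} = 29$
$31163 - \left(-16051 + X{\left(-75,-103 \right)}\right) = 31163 - \left(-16051 + 29\right) = 31163 - -16022 = 31163 + 16022 = 47185$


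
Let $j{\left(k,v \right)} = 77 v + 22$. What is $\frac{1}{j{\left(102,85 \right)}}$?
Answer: $\frac{1}{6567} \approx 0.00015228$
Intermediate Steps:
$j{\left(k,v \right)} = 22 + 77 v$
$\frac{1}{j{\left(102,85 \right)}} = \frac{1}{22 + 77 \cdot 85} = \frac{1}{22 + 6545} = \frac{1}{6567}$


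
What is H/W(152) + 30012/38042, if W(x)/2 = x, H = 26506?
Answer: 254366225/2891192 ≈ 87.980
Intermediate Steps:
W(x) = 2*x
H/W(152) + 30012/38042 = 26506/((2*152)) + 30012/38042 = 26506/304 + 30012*(1/38042) = 26506*(1/304) + 15006/19021 = 13253/152 + 15006/19021 = 254366225/2891192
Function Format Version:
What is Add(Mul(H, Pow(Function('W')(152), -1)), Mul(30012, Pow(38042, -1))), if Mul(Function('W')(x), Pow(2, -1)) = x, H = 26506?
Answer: Rational(254366225, 2891192) ≈ 87.980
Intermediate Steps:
Function('W')(x) = Mul(2, x)
Add(Mul(H, Pow(Function('W')(152), -1)), Mul(30012, Pow(38042, -1))) = Add(Mul(26506, Pow(Mul(2, 152), -1)), Mul(30012, Pow(38042, -1))) = Add(Mul(26506, Pow(304, -1)), Mul(30012, Rational(1, 38042))) = Add(Mul(26506, Rational(1, 304)), Rational(15006, 19021)) = Add(Rational(13253, 152), Rational(15006, 19021)) = Rational(254366225, 2891192)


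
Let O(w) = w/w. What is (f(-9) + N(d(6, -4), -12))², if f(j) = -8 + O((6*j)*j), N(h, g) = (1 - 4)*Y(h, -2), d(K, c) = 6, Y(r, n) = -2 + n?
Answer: 25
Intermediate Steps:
O(w) = 1
N(h, g) = 12 (N(h, g) = (1 - 4)*(-2 - 2) = -3*(-4) = 12)
f(j) = -7 (f(j) = -8 + 1 = -7)
(f(-9) + N(d(6, -4), -12))² = (-7 + 12)² = 5² = 25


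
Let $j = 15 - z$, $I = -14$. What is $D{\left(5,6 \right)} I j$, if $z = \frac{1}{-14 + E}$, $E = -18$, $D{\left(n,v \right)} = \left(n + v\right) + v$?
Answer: $- \frac{57239}{16} \approx -3577.4$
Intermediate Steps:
$D{\left(n,v \right)} = n + 2 v$
$z = - \frac{1}{32}$ ($z = \frac{1}{-14 - 18} = \frac{1}{-32} = - \frac{1}{32} \approx -0.03125$)
$j = \frac{481}{32}$ ($j = 15 - - \frac{1}{32} = 15 + \frac{1}{32} = \frac{481}{32} \approx 15.031$)
$D{\left(5,6 \right)} I j = \left(5 + 2 \cdot 6\right) \left(-14\right) \frac{481}{32} = \left(5 + 12\right) \left(-14\right) \frac{481}{32} = 17 \left(-14\right) \frac{481}{32} = \left(-238\right) \frac{481}{32} = - \frac{57239}{16}$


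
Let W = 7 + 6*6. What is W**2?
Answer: 1849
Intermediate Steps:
W = 43 (W = 7 + 36 = 43)
W**2 = 43**2 = 1849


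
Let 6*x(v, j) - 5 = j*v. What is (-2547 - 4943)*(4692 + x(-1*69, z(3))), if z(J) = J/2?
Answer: -210120715/6 ≈ -3.5020e+7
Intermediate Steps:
z(J) = J/2 (z(J) = J*(½) = J/2)
x(v, j) = ⅚ + j*v/6 (x(v, j) = ⅚ + (j*v)/6 = ⅚ + j*v/6)
(-2547 - 4943)*(4692 + x(-1*69, z(3))) = (-2547 - 4943)*(4692 + (⅚ + ((½)*3)*(-1*69)/6)) = -7490*(4692 + (⅚ + (⅙)*(3/2)*(-69))) = -7490*(4692 + (⅚ - 69/4)) = -7490*(4692 - 197/12) = -7490*56107/12 = -210120715/6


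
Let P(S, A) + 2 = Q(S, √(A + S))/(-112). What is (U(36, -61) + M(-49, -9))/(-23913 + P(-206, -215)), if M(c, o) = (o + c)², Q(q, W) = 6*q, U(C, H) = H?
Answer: -92484/669311 ≈ -0.13818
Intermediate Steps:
M(c, o) = (c + o)²
P(S, A) = -2 - 3*S/56 (P(S, A) = -2 + (6*S)/(-112) = -2 + (6*S)*(-1/112) = -2 - 3*S/56)
(U(36, -61) + M(-49, -9))/(-23913 + P(-206, -215)) = (-61 + (-49 - 9)²)/(-23913 + (-2 - 3/56*(-206))) = (-61 + (-58)²)/(-23913 + (-2 + 309/28)) = (-61 + 3364)/(-23913 + 253/28) = 3303/(-669311/28) = 3303*(-28/669311) = -92484/669311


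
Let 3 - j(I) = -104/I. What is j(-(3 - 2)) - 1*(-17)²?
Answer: -390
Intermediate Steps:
j(I) = 3 + 104/I (j(I) = 3 - (-104)/I = 3 + 104/I)
j(-(3 - 2)) - 1*(-17)² = (3 + 104/((-(3 - 2)))) - 1*(-17)² = (3 + 104/((-1*1))) - 1*289 = (3 + 104/(-1)) - 289 = (3 + 104*(-1)) - 289 = (3 - 104) - 289 = -101 - 289 = -390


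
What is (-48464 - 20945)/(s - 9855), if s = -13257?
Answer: 69409/23112 ≈ 3.0032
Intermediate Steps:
(-48464 - 20945)/(s - 9855) = (-48464 - 20945)/(-13257 - 9855) = -69409/(-23112) = -69409*(-1/23112) = 69409/23112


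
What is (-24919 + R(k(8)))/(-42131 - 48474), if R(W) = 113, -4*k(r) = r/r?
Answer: 24806/90605 ≈ 0.27378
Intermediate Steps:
k(r) = -1/4 (k(r) = -r/(4*r) = -1/4*1 = -1/4)
(-24919 + R(k(8)))/(-42131 - 48474) = (-24919 + 113)/(-42131 - 48474) = -24806/(-90605) = -24806*(-1/90605) = 24806/90605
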